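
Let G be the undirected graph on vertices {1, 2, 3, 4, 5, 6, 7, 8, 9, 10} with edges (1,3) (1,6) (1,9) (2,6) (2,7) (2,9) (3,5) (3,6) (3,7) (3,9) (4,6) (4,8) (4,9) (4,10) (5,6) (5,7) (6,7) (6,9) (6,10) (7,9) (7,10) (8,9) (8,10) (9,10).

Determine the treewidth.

A width-3 tree decomposition is:
Bags: B1 = {2, 6, 7, 9}  B2 = {6, 7, 9, 10}  B3 = {3, 6, 7, 9}  B4 = {4, 6, 9, 10}  B5 = {4, 8, 9, 10}  B6 = {1, 3, 6, 9}  B7 = {3, 5, 6, 7}
Tree: B1–B2, B2–B3, B2–B4, B4–B5, B3–B6, B3–B7
The largest bag has 4 vertices, giving width 3; this decomposition certifies tw(G) ≤ 3. Conversely, {4, 8, 9, 10} is a clique of size 4, and the vertices of any clique must share a bag in every tree decomposition; so some bag has ≥ 4 vertices and tw(G) ≥ 3. Therefore the treewidth is 3.

3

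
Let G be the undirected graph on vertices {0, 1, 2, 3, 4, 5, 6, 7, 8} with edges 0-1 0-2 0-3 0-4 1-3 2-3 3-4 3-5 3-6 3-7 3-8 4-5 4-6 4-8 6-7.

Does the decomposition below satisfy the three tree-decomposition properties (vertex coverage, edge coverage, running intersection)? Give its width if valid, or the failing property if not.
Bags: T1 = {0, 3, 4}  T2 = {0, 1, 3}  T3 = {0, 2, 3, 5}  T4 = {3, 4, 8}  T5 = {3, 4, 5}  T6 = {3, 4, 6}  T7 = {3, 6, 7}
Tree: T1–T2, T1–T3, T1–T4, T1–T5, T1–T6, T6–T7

A tree decomposition must satisfy three properties: every vertex lies in some bag; for every edge, both endpoints lie together in some bag; and for every vertex, the bags containing it form a connected subtree. Here bags containing vertex 5 are not connected in the tree, so the decomposition is invalid.

No — bags containing vertex 5 are not connected in the tree.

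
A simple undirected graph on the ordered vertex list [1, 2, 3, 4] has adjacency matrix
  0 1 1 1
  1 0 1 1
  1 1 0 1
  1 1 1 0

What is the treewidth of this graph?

3

A width-3 tree decomposition is:
Bags: B1 = {1, 2, 3, 4}
Tree: (single bag)
With just one bag of size 4, the width is 4 − 1 = 3, so tw(G) ≤ 3. Conversely, {1, 2, 3, 4} is a clique of size 4, and the vertices of any clique must share a bag in every tree decomposition; so some bag has ≥ 4 vertices and tw(G) ≥ 3. Therefore the treewidth is 3.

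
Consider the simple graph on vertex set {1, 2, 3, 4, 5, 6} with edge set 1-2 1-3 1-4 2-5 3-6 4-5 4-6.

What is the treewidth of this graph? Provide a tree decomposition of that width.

Each bag holds 3 vertices, so the decomposition has width 2, which upper-bounds the treewidth. The edges 6–3–1–4–6 form a cycle, so G is not a tree and its treewidth is at least 2. The upper and lower bounds meet at 2, so that is the treewidth.

Treewidth 2.
One optimal decomposition is:
Bags: B1 = {3, 4, 6}  B2 = {1, 3, 4}  B3 = {1, 4, 5}  B4 = {1, 2, 5}
Tree: B1–B2, B2–B3, B3–B4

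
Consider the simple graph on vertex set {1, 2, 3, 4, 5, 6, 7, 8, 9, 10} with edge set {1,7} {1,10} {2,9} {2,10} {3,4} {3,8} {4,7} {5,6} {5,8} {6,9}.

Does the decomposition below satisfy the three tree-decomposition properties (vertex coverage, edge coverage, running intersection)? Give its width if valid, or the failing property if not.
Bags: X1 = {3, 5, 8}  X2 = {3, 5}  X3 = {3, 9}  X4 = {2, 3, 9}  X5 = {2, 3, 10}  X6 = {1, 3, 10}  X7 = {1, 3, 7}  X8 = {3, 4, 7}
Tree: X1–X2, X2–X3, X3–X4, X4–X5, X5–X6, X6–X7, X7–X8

A tree decomposition must satisfy three properties: every vertex lies in some bag; for every edge, both endpoints lie together in some bag; and for every vertex, the bags containing it form a connected subtree. Here vertex 6 appears in no bag, so the decomposition is invalid.

No — vertex 6 appears in no bag.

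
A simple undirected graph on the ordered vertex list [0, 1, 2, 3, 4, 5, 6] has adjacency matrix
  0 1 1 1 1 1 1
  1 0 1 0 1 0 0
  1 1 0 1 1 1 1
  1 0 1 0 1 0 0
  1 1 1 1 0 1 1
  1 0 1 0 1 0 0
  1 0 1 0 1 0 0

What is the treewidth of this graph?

3

A width-3 tree decomposition is:
Bags: B1 = {0, 1, 2, 4}  B2 = {0, 2, 3, 4}  B3 = {0, 2, 4, 6}  B4 = {0, 2, 4, 5}
Tree: B1–B2, B2–B3, B2–B4
Every bag has size at most 4, so the width is 4 − 1 = 3 and tw(G) ≤ 3. Conversely, {0, 1, 2, 4} is a clique of size 4, and the vertices of any clique must share a bag in every tree decomposition; so some bag has ≥ 4 vertices and tw(G) ≥ 3. Combining the bounds, tw(G) = 3.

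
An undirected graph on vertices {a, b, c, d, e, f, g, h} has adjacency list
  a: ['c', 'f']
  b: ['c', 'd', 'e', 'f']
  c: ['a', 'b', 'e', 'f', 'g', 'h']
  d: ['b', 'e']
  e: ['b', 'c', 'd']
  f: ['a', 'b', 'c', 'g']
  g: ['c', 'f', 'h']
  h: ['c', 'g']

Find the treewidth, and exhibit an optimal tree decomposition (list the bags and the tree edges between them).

Each bag holds 3 vertices, so the decomposition has width 2, which upper-bounds the treewidth. Conversely, {b, d, e} is a clique of size 3, and the vertices of any clique must share a bag in every tree decomposition; so some bag has ≥ 3 vertices and tw(G) ≥ 2. Therefore the treewidth is 2.

Treewidth 2.
One such decomposition:
Bags: B1 = {b, c, f}  B2 = {a, c, f}  B3 = {b, c, e}  B4 = {c, f, g}  B5 = {c, g, h}  B6 = {b, d, e}
Tree: B1–B2, B1–B3, B2–B4, B4–B5, B3–B6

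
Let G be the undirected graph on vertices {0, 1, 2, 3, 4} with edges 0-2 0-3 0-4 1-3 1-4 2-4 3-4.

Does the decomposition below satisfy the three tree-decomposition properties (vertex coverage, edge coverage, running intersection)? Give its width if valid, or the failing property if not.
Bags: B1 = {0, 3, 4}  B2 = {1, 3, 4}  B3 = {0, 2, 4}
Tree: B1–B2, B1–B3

Every vertex of G appears in some bag (union = {0, 1, 2, 3, 4}); every edge is covered by a bag; and for each vertex v the set of bags containing v is connected in the bag tree. The decomposition is therefore valid. The largest bag has 3 vertices, so the width is 2.

Yes; width 2.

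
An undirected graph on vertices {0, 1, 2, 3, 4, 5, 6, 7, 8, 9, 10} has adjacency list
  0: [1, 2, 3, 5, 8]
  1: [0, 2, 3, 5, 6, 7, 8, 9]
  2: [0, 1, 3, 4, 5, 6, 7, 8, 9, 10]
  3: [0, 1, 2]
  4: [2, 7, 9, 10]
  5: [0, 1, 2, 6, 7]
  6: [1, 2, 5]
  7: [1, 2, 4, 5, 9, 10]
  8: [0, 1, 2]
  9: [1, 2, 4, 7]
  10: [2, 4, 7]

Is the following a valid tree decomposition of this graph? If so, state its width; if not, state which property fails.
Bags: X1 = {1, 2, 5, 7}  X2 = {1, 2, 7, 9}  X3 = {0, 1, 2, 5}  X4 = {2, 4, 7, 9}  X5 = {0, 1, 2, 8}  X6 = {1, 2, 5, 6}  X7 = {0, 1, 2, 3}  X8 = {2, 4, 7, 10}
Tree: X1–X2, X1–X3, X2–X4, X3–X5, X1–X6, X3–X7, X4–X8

Yes; width 3.

Every vertex of G appears in some bag (union = {0, 1, 2, 3, 4, 5, 6, 7, 8, 9, 10}); every edge is covered by a bag; and for each vertex v the set of bags containing v is connected in the bag tree. The decomposition is therefore valid. The largest bag has 4 vertices, so the width is 3.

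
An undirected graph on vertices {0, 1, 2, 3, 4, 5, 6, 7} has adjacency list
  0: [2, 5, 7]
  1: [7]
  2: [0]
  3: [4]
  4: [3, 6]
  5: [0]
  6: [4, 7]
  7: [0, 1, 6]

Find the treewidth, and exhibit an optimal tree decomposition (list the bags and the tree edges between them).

Each bag holds 2 vertices, so the decomposition has width 1, which upper-bounds the treewidth. Since G has at least one edge (e.g. 6–7), it is not an edgeless graph, so tw(G) ≥ 1. The upper and lower bounds meet at 1, so that is the treewidth.

Treewidth 1.
Bags: B1 = {6, 7}  B2 = {0, 7}  B3 = {1, 7}  B4 = {4, 6}  B5 = {0, 5}  B6 = {0, 2}  B7 = {3, 4}
Tree: B1–B2, B2–B3, B1–B4, B2–B5, B5–B6, B4–B7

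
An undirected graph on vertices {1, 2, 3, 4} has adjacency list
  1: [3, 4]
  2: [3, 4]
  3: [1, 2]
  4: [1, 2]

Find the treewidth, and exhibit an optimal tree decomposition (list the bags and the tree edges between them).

Each bag holds 3 vertices, so the decomposition has width 2, which upper-bounds the treewidth. For the lower bound, G contains the cycle 2–3–1–4–2, so G is not a forest; only forests have treewidth ≤ 1, hence tw(G) ≥ 2. The upper and lower bounds meet at 2, so that is the treewidth.

Treewidth 2.
One optimal decomposition is:
Bags: B1 = {1, 2, 3}  B2 = {1, 2, 4}
Tree: B1–B2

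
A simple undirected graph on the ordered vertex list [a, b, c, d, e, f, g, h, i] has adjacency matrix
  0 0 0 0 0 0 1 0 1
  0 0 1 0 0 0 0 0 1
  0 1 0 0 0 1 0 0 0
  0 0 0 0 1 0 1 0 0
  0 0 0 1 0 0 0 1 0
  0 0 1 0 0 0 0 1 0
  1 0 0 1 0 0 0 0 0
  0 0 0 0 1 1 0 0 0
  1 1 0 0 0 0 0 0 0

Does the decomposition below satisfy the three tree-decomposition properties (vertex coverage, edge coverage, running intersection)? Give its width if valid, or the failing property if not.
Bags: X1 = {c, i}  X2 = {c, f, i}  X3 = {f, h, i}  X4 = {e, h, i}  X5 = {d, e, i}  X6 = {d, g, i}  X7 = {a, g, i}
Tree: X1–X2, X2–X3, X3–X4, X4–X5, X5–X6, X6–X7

No — vertex b appears in no bag.

A tree decomposition must satisfy three properties: every vertex lies in some bag; for every edge, both endpoints lie together in some bag; and for every vertex, the bags containing it form a connected subtree. Here vertex b appears in no bag, so the decomposition is invalid.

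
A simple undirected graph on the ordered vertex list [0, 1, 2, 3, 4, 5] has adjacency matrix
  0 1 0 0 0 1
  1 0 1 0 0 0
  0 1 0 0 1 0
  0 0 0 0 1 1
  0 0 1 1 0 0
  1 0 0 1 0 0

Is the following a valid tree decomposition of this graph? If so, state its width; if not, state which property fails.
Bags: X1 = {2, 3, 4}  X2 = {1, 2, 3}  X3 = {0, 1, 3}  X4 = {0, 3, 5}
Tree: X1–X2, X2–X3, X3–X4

Yes; width 2.

Every vertex of G appears in some bag (union = {0, 1, 2, 3, 4, 5}); every edge is covered by a bag; and for each vertex v the set of bags containing v is connected in the bag tree. The decomposition is therefore valid. The largest bag has 3 vertices, so the width is 2.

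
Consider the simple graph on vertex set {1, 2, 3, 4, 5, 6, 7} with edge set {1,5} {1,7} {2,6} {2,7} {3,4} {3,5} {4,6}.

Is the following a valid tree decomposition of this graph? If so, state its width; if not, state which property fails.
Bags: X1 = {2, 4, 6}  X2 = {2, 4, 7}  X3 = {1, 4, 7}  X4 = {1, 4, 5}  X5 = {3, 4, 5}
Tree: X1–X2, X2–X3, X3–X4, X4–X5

Yes; width 2.

Every vertex of G appears in some bag (union = {1, 2, 3, 4, 5, 6, 7}); every edge is covered by a bag; and for each vertex v the set of bags containing v is connected in the bag tree. The decomposition is therefore valid. The largest bag has 3 vertices, so the width is 2.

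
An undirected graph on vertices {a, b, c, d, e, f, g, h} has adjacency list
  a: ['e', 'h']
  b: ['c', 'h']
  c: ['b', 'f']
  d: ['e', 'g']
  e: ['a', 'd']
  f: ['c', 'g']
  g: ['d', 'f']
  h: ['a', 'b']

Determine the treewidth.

A width-2 tree decomposition is:
Bags: B1 = {a, e, h}  B2 = {b, e, h}  B3 = {b, c, e}  B4 = {c, e, f}  B5 = {e, f, g}  B6 = {d, e, g}
Tree: B1–B2, B2–B3, B3–B4, B4–B5, B5–B6
Each bag holds 3 vertices, so the decomposition has width 2, which upper-bounds the treewidth. The edges e–a–h–b–c–f–g–d–e form a cycle, so G is not a tree and its treewidth is at least 2. Hence tw(G) = 2 exactly.

2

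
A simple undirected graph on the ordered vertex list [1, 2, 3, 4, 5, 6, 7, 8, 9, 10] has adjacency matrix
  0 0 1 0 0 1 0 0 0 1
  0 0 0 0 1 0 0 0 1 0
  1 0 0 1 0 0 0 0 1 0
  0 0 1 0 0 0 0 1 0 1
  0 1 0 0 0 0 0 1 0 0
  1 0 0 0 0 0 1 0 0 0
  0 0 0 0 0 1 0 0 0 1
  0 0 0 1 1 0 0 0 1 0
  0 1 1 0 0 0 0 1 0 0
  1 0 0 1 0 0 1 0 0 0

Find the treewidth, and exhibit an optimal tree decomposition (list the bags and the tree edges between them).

Treewidth 2.
One optimal decomposition is:
Bags: B1 = {6, 7, 10}  B2 = {1, 6, 10}  B3 = {1, 4, 10}  B4 = {1, 3, 4}  B5 = {3, 4, 8}  B6 = {3, 8, 9}  B7 = {5, 8, 9}  B8 = {2, 5, 9}
Tree: B1–B2, B2–B3, B3–B4, B4–B5, B5–B6, B6–B7, B7–B8

Every bag has size at most 3, so the width is 3 − 1 = 2 and tw(G) ≤ 2. Since 7–6–1–10–7 is a cycle in G, G is not acyclic. Forests are exactly the graphs of treewidth ≤ 1, so tw(G) ≥ 2. The upper and lower bounds meet at 2, so that is the treewidth.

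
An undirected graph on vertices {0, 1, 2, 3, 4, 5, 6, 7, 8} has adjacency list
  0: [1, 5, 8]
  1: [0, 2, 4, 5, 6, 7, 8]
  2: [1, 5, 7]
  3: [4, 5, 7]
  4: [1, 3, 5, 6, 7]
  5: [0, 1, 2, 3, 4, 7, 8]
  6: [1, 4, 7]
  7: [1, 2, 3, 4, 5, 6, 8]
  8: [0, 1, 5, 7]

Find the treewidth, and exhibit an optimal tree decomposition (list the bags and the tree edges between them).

Each bag holds 4 vertices, so the decomposition has width 3, which upper-bounds the treewidth. For the lower bound, the 4 vertices {0, 1, 5, 8} are pairwise adjacent, and any tree decomposition puts a clique entirely inside one bag — forcing width ≥ 3. Combining the bounds, tw(G) = 3.

Treewidth 3.
One optimal decomposition is:
Bags: B1 = {1, 5, 7, 8}  B2 = {1, 2, 5, 7}  B3 = {1, 4, 5, 7}  B4 = {0, 1, 5, 8}  B5 = {3, 4, 5, 7}  B6 = {1, 4, 6, 7}
Tree: B1–B2, B2–B3, B1–B4, B3–B5, B3–B6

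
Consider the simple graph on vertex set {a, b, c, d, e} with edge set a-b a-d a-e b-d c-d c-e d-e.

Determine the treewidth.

2

A width-2 tree decomposition is:
Bags: B1 = {a, b, d}  B2 = {a, d, e}  B3 = {c, d, e}
Tree: B1–B2, B2–B3
Each bag holds 3 vertices, so the decomposition has width 2, which upper-bounds the treewidth. Conversely, {c, d, e} is a clique of size 3, and the vertices of any clique must share a bag in every tree decomposition; so some bag has ≥ 3 vertices and tw(G) ≥ 2. Hence tw(G) = 2 exactly.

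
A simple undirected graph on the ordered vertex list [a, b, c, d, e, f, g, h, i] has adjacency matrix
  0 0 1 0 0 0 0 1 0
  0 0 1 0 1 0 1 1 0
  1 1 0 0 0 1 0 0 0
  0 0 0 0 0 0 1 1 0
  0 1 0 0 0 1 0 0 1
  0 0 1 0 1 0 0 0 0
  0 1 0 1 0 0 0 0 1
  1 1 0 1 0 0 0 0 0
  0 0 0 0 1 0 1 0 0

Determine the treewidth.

A width-3 tree decomposition is:
Bags: B1 = {a, c, e, f}  B2 = {a, b, c, e}  B3 = {a, b, e, h}  B4 = {b, e, h, i}  B5 = {b, g, h, i}  B6 = {d, g, h, i}
Tree: B1–B2, B2–B3, B3–B4, B4–B5, B5–B6
Each bag holds 4 vertices, so the decomposition has width 3, which upper-bounds the treewidth. For the lower bound: the 4 vertex sets {a,c,f}, {e}, {b}, {d,g,h,i} are disjoint, each induces a connected subgraph, and every pair is joined by at least one edge of G. Contracting each set to a single vertex therefore yields K_{4} as a minor, and since treewidth is minor-monotone, tw(G) ≥ tw(K_{4}) = 3. Therefore the treewidth is 3.

3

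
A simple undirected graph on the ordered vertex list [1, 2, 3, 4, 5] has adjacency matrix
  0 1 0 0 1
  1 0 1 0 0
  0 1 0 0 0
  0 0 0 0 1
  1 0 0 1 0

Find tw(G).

1

A width-1 tree decomposition is:
Bags: B1 = {4, 5}  B2 = {1, 5}  B3 = {1, 2}  B4 = {2, 3}
Tree: B1–B2, B2–B3, B3–B4
Each bag holds 2 vertices, so the decomposition has width 1, which upper-bounds the treewidth. Since G has at least one edge (e.g. 4–5), it is not an edgeless graph, so tw(G) ≥ 1. Therefore the treewidth is 1.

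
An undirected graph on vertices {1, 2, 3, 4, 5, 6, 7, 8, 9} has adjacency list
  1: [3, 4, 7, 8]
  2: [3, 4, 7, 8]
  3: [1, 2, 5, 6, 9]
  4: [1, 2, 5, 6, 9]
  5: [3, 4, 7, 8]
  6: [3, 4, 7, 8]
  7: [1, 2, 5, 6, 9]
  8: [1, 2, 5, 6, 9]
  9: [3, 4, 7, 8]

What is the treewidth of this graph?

4

A width-4 tree decomposition is:
Bags: B1 = {2, 3, 4, 7, 8}  B2 = {3, 4, 5, 7, 8}  B3 = {1, 3, 4, 7, 8}  B4 = {3, 4, 6, 7, 8}  B5 = {3, 4, 7, 8, 9}
Tree: B1–B2, B2–B3, B3–B4, B4–B5
The largest bag has 5 vertices, giving width 4; this decomposition certifies tw(G) ≤ 4. For the lower bound: the 5 vertex sets {2,4}, {5,8}, {1,7}, {3}, {6} are disjoint, each induces a connected subgraph, and every pair is joined by at least one edge of G. Contracting each set to a single vertex therefore yields K_{5} as a minor, and since treewidth is minor-monotone, tw(G) ≥ tw(K_{5}) = 4. Combining the bounds, tw(G) = 4.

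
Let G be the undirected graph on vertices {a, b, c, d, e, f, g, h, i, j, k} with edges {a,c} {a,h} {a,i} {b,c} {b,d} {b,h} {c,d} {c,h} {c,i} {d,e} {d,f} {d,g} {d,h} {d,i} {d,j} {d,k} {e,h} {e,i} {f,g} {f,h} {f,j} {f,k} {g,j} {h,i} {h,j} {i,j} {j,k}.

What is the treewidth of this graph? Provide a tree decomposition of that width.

Every bag has size at most 4, so the width is 4 − 1 = 3 and tw(G) ≤ 3. For the lower bound, the 4 vertices {d, f, g, j} are pairwise adjacent, and any tree decomposition puts a clique entirely inside one bag — forcing width ≥ 3. Hence tw(G) = 3 exactly.

Treewidth 3.
One such decomposition:
Bags: B1 = {d, h, i, j}  B2 = {c, d, h, i}  B3 = {d, f, h, j}  B4 = {d, e, h, i}  B5 = {a, c, h, i}  B6 = {b, c, d, h}  B7 = {d, f, g, j}  B8 = {d, f, j, k}
Tree: B1–B2, B1–B3, B1–B4, B2–B5, B2–B6, B3–B7, B3–B8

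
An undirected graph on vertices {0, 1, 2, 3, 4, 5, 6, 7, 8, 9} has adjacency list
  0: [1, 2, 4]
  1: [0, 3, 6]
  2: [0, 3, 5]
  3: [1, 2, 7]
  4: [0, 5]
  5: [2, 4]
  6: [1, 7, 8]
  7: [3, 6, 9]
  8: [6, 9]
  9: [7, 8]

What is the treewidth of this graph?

A width-2 tree decomposition is:
Bags: B1 = {6, 8, 9}  B2 = {6, 7, 9}  B3 = {1, 6, 7}  B4 = {1, 3, 7}  B5 = {0, 1, 3}  B6 = {0, 2, 3}  B7 = {0, 2, 4}  B8 = {2, 4, 5}
Tree: B1–B2, B2–B3, B3–B4, B4–B5, B5–B6, B6–B7, B7–B8
Every bag has size at most 3, so the width is 3 − 1 = 2 and tw(G) ≤ 2. Since 8–9–7–6–8 is a cycle in G, G is not acyclic. Forests are exactly the graphs of treewidth ≤ 1, so tw(G) ≥ 2. Hence tw(G) = 2 exactly.

2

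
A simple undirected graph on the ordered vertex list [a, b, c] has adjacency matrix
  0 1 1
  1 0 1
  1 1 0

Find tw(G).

2

A width-2 tree decomposition is:
Bags: B1 = {a, b, c}
Tree: (single bag)
A single bag containing all 3 vertices is trivially a valid decomposition of width 2. Conversely, {a, b, c} is a clique of size 3, and the vertices of any clique must share a bag in every tree decomposition; so some bag has ≥ 3 vertices and tw(G) ≥ 2. Hence tw(G) = 2 exactly.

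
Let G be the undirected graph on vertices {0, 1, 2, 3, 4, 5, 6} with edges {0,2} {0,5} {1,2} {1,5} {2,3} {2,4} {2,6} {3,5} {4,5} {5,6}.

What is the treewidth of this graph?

2

A width-2 tree decomposition is:
Bags: B1 = {0, 2, 5}  B2 = {2, 4, 5}  B3 = {2, 5, 6}  B4 = {1, 2, 5}  B5 = {2, 3, 5}
Tree: B1–B2, B2–B3, B3–B4, B4–B5
Every bag has size at most 3, so the width is 3 − 1 = 2 and tw(G) ≤ 2. The edges 2–0–5–4–2 form a cycle, so G is not a tree and its treewidth is at least 2. The upper and lower bounds meet at 2, so that is the treewidth.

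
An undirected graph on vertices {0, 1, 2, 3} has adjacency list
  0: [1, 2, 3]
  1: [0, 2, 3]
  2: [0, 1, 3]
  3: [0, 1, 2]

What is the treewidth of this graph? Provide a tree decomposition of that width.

With just one bag of size 4, the width is 4 − 1 = 3, so tw(G) ≤ 3. For the lower bound, the 4 vertices {0, 1, 2, 3} are pairwise adjacent, and any tree decomposition puts a clique entirely inside one bag — forcing width ≥ 3. Combining the bounds, tw(G) = 3.

Treewidth 3.
One such decomposition:
Bags: B1 = {0, 1, 2, 3}
Tree: (single bag)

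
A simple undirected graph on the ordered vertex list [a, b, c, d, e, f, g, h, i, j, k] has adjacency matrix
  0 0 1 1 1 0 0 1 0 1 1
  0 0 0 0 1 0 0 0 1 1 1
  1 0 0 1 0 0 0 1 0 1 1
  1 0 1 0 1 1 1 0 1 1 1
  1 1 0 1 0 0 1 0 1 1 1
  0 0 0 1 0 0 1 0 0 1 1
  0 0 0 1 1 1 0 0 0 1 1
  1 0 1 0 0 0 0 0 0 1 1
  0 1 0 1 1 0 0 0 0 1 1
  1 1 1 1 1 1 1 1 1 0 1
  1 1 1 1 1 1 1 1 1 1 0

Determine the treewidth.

4

A width-4 tree decomposition is:
Bags: B1 = {d, e, g, j, k}  B2 = {a, d, e, j, k}  B3 = {d, f, g, j, k}  B4 = {d, e, i, j, k}  B5 = {a, c, d, j, k}  B6 = {a, c, h, j, k}  B7 = {b, e, i, j, k}
Tree: B1–B2, B1–B3, B2–B4, B2–B5, B5–B6, B4–B7
The largest bag has 5 vertices, giving width 4; this decomposition certifies tw(G) ≤ 4. Conversely, {d, e, g, j, k} is a clique of size 5, and the vertices of any clique must share a bag in every tree decomposition; so some bag has ≥ 5 vertices and tw(G) ≥ 4. Combining the bounds, tw(G) = 4.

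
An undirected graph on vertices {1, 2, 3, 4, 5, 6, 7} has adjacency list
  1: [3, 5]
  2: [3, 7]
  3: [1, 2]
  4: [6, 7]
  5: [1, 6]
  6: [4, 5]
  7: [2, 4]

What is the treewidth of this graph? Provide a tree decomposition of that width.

Treewidth 2.
One optimal decomposition is:
Bags: B1 = {4, 6, 7}  B2 = {2, 6, 7}  B3 = {2, 3, 6}  B4 = {1, 3, 6}  B5 = {1, 5, 6}
Tree: B1–B2, B2–B3, B3–B4, B4–B5

Every bag has size at most 3, so the width is 3 − 1 = 2 and tw(G) ≤ 2. Since 6–4–7–2–3–1–5–6 is a cycle in G, G is not acyclic. Forests are exactly the graphs of treewidth ≤ 1, so tw(G) ≥ 2. Combining the bounds, tw(G) = 2.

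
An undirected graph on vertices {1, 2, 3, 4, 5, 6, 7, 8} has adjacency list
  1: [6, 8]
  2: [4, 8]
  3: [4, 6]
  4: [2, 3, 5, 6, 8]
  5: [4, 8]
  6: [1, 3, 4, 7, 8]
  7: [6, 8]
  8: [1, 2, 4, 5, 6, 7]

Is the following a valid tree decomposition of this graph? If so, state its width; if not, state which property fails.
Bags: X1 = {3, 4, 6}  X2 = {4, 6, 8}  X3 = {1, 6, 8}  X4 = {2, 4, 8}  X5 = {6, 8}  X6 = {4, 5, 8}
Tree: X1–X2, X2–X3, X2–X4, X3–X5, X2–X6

A tree decomposition must satisfy three properties: every vertex lies in some bag; for every edge, both endpoints lie together in some bag; and for every vertex, the bags containing it form a connected subtree. Here vertex 7 appears in no bag, so the decomposition is invalid.

No — vertex 7 appears in no bag.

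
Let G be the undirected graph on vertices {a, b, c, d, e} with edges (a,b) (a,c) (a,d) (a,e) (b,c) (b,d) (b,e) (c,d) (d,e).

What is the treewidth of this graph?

A width-3 tree decomposition is:
Bags: B1 = {a, b, d, e}  B2 = {a, b, c, d}
Tree: B1–B2
Each bag holds 4 vertices, so the decomposition has width 3, which upper-bounds the treewidth. On the other hand G contains the 4-clique {a, b, d, e}. A clique must lie in a single bag of any decomposition, so no decomposition can have width below 3. Therefore the treewidth is 3.

3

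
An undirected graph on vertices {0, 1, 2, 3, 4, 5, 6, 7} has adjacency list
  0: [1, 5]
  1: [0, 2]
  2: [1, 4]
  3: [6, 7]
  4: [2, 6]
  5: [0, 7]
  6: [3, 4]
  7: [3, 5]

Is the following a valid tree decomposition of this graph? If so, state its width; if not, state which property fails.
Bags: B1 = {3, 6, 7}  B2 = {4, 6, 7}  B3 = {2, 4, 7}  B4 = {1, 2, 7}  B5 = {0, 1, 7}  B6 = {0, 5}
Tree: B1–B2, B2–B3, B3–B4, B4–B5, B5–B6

A tree decomposition must satisfy three properties: every vertex lies in some bag; for every edge, both endpoints lie together in some bag; and for every vertex, the bags containing it form a connected subtree. Here edge (7,5) lies in no bag, so the decomposition is invalid.

No — edge (7,5) lies in no bag.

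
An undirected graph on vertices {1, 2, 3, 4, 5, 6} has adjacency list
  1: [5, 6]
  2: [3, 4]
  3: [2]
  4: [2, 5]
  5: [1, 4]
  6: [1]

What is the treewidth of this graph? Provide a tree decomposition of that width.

Each bag holds 2 vertices, so the decomposition has width 1, which upper-bounds the treewidth. Any graph with an edge has treewidth ≥ 1, and G has the edge 3–2. Combining the bounds, tw(G) = 1.

Treewidth 1.
Bags: B1 = {2, 3}  B2 = {2, 4}  B3 = {4, 5}  B4 = {1, 5}  B5 = {1, 6}
Tree: B1–B2, B2–B3, B3–B4, B4–B5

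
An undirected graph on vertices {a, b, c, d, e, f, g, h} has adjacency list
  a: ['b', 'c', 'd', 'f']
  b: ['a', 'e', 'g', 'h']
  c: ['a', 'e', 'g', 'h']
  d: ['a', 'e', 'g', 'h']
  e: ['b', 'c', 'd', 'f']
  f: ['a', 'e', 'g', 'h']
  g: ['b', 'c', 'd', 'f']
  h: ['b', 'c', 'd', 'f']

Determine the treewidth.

4

A width-4 tree decomposition is:
Bags: B1 = {b, c, d, f, h}  B2 = {a, b, c, d, f}  B3 = {b, c, d, e, f}  B4 = {b, c, d, f, g}
Tree: B1–B2, B2–B3, B3–B4
Every bag has size at most 5, so the width is 5 − 1 = 4 and tw(G) ≤ 4. For the lower bound: the 5 vertex sets {f,h}, {a,c}, {b,e}, {d}, {g} are disjoint, each induces a connected subgraph, and every pair is joined by at least one edge of G. Contracting each set to a single vertex therefore yields K_{5} as a minor, and since treewidth is minor-monotone, tw(G) ≥ tw(K_{5}) = 4. Therefore the treewidth is 4.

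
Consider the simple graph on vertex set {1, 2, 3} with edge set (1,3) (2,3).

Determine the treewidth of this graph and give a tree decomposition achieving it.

Every bag has size at most 2, so the width is 2 − 1 = 1 and tw(G) ≤ 1. G has an edge, so its treewidth is at least 1. The upper and lower bounds meet at 1, so that is the treewidth.

Treewidth 1.
One optimal decomposition is:
Bags: B1 = {1, 3}  B2 = {2, 3}
Tree: B1–B2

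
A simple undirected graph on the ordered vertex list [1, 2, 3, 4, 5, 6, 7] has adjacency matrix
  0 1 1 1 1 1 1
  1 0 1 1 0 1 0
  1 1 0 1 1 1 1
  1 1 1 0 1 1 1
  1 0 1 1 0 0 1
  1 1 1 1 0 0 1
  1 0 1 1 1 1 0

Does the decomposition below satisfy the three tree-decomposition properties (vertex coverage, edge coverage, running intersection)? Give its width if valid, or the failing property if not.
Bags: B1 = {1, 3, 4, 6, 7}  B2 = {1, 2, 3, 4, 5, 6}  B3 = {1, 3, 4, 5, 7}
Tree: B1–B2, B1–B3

No — bags containing vertex 5 are not connected in the tree.

A tree decomposition must satisfy three properties: every vertex lies in some bag; for every edge, both endpoints lie together in some bag; and for every vertex, the bags containing it form a connected subtree. Here bags containing vertex 5 are not connected in the tree, so the decomposition is invalid.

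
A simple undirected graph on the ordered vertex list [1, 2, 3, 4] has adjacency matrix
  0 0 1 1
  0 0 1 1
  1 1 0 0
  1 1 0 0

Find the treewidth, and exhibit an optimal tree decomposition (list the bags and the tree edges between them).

Treewidth 2.
Bags: B1 = {1, 2, 3}  B2 = {1, 2, 4}
Tree: B1–B2

Each bag holds 3 vertices, so the decomposition has width 2, which upper-bounds the treewidth. The edges 2–3–1–4–2 form a cycle, so G is not a tree and its treewidth is at least 2. Therefore the treewidth is 2.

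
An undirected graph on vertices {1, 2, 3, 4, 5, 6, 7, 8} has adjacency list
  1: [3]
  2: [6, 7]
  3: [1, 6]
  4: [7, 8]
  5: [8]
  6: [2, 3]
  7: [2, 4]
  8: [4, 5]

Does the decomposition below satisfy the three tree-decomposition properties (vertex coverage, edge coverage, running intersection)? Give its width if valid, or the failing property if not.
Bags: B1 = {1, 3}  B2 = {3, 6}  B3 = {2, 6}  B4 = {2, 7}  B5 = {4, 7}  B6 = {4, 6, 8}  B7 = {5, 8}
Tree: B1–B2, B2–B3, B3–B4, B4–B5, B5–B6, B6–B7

No — bags containing vertex 6 are not connected in the tree.

A tree decomposition must satisfy three properties: every vertex lies in some bag; for every edge, both endpoints lie together in some bag; and for every vertex, the bags containing it form a connected subtree. Here bags containing vertex 6 are not connected in the tree, so the decomposition is invalid.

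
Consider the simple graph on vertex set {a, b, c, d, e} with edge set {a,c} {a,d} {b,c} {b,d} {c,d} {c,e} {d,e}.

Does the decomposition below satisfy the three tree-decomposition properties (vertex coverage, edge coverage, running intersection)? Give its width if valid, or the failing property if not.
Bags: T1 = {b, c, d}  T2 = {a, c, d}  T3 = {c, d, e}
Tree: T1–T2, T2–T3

Every vertex of G appears in some bag (union = {a, b, c, d, e}); every edge is covered by a bag; and for each vertex v the set of bags containing v is connected in the bag tree. The decomposition is therefore valid. The largest bag has 3 vertices, so the width is 2.

Yes; width 2.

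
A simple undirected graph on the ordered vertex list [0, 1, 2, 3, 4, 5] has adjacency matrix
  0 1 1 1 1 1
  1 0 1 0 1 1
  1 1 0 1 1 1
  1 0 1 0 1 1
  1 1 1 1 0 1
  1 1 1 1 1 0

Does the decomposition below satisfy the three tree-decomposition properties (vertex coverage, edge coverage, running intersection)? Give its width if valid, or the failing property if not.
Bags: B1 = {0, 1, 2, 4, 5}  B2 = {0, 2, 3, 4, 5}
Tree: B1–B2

Vertex coverage: the bags together contain {0, 1, 2, 3, 4, 5}, the full vertex set. Edge coverage: each edge of G has both endpoints in at least one bag. Running intersection: for every vertex, the bags containing it form a connected subtree. All three properties hold, so this is a valid tree decomposition of width max|bag| − 1 = 4, and hence tw(G) ≤ 4.

Yes; width 4.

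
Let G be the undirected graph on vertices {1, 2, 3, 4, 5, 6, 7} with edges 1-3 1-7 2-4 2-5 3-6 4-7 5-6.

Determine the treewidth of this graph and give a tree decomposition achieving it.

Treewidth 2.
One such decomposition:
Bags: B1 = {2, 4, 7}  B2 = {2, 5, 7}  B3 = {5, 6, 7}  B4 = {3, 6, 7}  B5 = {1, 3, 7}
Tree: B1–B2, B2–B3, B3–B4, B4–B5

Each bag holds 3 vertices, so the decomposition has width 2, which upper-bounds the treewidth. For the lower bound, G contains the cycle 7–4–2–5–6–3–1–7, so G is not a forest; only forests have treewidth ≤ 1, hence tw(G) ≥ 2. Combining the bounds, tw(G) = 2.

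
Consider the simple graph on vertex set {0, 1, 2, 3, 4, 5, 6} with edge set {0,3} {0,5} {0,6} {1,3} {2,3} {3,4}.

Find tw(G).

A width-1 tree decomposition is:
Bags: B1 = {2, 3}  B2 = {3, 4}  B3 = {1, 3}  B4 = {0, 3}  B5 = {0, 5}  B6 = {0, 6}
Tree: B1–B2, B2–B3, B1–B4, B4–B5, B5–B6
The largest bag has 2 vertices, giving width 1; this decomposition certifies tw(G) ≤ 1. Since G has at least one edge (e.g. 2–3), it is not an edgeless graph, so tw(G) ≥ 1. Therefore the treewidth is 1.

1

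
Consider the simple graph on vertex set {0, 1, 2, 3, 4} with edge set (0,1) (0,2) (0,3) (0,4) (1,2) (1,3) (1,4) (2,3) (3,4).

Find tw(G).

3

A width-3 tree decomposition is:
Bags: B1 = {0, 1, 2, 3}  B2 = {0, 1, 3, 4}
Tree: B1–B2
The largest bag has 4 vertices, giving width 3; this decomposition certifies tw(G) ≤ 3. Conversely, {0, 1, 2, 3} is a clique of size 4, and the vertices of any clique must share a bag in every tree decomposition; so some bag has ≥ 4 vertices and tw(G) ≥ 3. Therefore the treewidth is 3.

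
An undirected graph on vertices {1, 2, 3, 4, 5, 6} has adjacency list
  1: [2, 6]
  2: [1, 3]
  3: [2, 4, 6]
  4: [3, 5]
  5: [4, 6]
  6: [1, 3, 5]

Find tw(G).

2

A width-2 tree decomposition is:
Bags: B1 = {1, 2, 6}  B2 = {2, 3, 6}  B3 = {3, 5, 6}  B4 = {3, 4, 5}
Tree: B1–B2, B2–B3, B3–B4
Every bag has size at most 3, so the width is 3 − 1 = 2 and tw(G) ≤ 2. For the lower bound, G contains the cycle 1–2–3–6–1, so G is not a forest; only forests have treewidth ≤ 1, hence tw(G) ≥ 2. Combining the bounds, tw(G) = 2.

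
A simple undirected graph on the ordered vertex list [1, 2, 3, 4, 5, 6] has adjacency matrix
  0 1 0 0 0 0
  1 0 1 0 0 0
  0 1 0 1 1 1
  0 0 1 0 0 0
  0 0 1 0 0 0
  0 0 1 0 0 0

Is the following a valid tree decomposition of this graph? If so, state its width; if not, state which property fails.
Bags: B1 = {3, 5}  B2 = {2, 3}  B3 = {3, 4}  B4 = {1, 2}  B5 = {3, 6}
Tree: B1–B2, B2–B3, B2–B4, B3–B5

Yes; width 1.

Vertex coverage: the bags together contain {1, 2, 3, 4, 5, 6}, the full vertex set. Edge coverage: each edge of G has both endpoints in at least one bag. Running intersection: for every vertex, the bags containing it form a connected subtree. All three properties hold, so this is a valid tree decomposition of width max|bag| − 1 = 1, and hence tw(G) ≤ 1.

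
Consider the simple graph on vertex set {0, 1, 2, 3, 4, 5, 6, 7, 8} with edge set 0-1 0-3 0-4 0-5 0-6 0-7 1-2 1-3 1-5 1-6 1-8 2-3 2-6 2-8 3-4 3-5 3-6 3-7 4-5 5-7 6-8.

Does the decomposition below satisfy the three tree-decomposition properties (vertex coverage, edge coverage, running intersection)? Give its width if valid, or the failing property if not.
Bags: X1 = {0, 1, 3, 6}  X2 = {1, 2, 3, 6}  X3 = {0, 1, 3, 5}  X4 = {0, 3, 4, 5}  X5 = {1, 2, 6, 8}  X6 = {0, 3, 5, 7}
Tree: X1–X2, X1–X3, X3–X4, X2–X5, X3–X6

Yes; width 3.

Vertex coverage: the bags together contain {0, 1, 2, 3, 4, 5, 6, 7, 8}, the full vertex set. Edge coverage: each edge of G has both endpoints in at least one bag. Running intersection: for every vertex, the bags containing it form a connected subtree. All three properties hold, so this is a valid tree decomposition of width max|bag| − 1 = 3, and hence tw(G) ≤ 3.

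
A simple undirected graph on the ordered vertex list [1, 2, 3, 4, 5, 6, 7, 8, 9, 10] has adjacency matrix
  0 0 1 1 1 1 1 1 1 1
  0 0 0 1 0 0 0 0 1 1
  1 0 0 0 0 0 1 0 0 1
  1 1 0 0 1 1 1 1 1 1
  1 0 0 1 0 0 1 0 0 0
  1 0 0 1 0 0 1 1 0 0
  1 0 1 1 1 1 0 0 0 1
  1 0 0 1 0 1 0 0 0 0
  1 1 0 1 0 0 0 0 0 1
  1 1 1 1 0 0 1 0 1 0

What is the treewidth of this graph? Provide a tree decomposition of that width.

Treewidth 3.
One such decomposition:
Bags: B1 = {1, 4, 7, 10}  B2 = {1, 4, 5, 7}  B3 = {1, 4, 6, 7}  B4 = {1, 3, 7, 10}  B5 = {1, 4, 6, 8}  B6 = {1, 4, 9, 10}  B7 = {2, 4, 9, 10}
Tree: B1–B2, B1–B3, B1–B4, B3–B5, B1–B6, B6–B7

Each bag holds 4 vertices, so the decomposition has width 3, which upper-bounds the treewidth. On the other hand G contains the 4-clique {1, 3, 7, 10}. A clique must lie in a single bag of any decomposition, so no decomposition can have width below 3. Combining the bounds, tw(G) = 3.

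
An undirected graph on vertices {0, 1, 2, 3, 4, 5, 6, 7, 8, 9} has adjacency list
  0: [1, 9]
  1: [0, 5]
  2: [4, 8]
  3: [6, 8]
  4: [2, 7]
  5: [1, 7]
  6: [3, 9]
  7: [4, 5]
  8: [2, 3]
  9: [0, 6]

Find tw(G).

A width-2 tree decomposition is:
Bags: B1 = {0, 1, 9}  B2 = {1, 6, 9}  B3 = {1, 3, 6}  B4 = {1, 3, 8}  B5 = {1, 2, 8}  B6 = {1, 2, 4}  B7 = {1, 4, 7}  B8 = {1, 5, 7}
Tree: B1–B2, B2–B3, B3–B4, B4–B5, B5–B6, B6–B7, B7–B8
The largest bag has 3 vertices, giving width 2; this decomposition certifies tw(G) ≤ 2. Since 1–0–9–6–3–8–2–4–7–5–1 is a cycle in G, G is not acyclic. Forests are exactly the graphs of treewidth ≤ 1, so tw(G) ≥ 2. Therefore the treewidth is 2.

2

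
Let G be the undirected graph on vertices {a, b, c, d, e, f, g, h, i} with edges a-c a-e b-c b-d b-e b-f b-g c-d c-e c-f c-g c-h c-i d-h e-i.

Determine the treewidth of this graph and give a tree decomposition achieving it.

Treewidth 2.
Bags: B1 = {b, c, d}  B2 = {b, c, g}  B3 = {b, c, f}  B4 = {b, c, e}  B5 = {c, e, i}  B6 = {a, c, e}  B7 = {c, d, h}
Tree: B1–B2, B2–B3, B2–B4, B4–B5, B4–B6, B1–B7

The largest bag has 3 vertices, giving width 2; this decomposition certifies tw(G) ≤ 2. Conversely, {c, d, h} is a clique of size 3, and the vertices of any clique must share a bag in every tree decomposition; so some bag has ≥ 3 vertices and tw(G) ≥ 2. Hence tw(G) = 2 exactly.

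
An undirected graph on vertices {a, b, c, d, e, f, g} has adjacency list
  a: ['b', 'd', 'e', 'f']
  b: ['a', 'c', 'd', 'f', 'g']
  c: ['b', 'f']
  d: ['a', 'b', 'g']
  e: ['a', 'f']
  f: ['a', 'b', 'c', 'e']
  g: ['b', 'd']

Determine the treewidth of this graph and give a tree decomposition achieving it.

Treewidth 2.
One such decomposition:
Bags: B1 = {a, b, d}  B2 = {a, b, f}  B3 = {a, e, f}  B4 = {b, d, g}  B5 = {b, c, f}
Tree: B1–B2, B2–B3, B1–B4, B2–B5

Every bag has size at most 3, so the width is 3 − 1 = 2 and tw(G) ≤ 2. For the lower bound, the 3 vertices {a, e, f} are pairwise adjacent, and any tree decomposition puts a clique entirely inside one bag — forcing width ≥ 2. The upper and lower bounds meet at 2, so that is the treewidth.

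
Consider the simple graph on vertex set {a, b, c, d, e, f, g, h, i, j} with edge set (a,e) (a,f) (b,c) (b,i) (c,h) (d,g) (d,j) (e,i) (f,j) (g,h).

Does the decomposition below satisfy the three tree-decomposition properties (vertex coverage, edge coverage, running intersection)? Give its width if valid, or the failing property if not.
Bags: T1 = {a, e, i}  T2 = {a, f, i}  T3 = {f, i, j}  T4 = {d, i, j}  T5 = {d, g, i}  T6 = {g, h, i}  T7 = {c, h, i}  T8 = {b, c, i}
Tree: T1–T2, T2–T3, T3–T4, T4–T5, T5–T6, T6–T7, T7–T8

Every vertex of G appears in some bag (union = {a, b, c, d, e, f, g, h, i, j}); every edge is covered by a bag; and for each vertex v the set of bags containing v is connected in the bag tree. The decomposition is therefore valid. The largest bag has 3 vertices, so the width is 2.

Yes; width 2.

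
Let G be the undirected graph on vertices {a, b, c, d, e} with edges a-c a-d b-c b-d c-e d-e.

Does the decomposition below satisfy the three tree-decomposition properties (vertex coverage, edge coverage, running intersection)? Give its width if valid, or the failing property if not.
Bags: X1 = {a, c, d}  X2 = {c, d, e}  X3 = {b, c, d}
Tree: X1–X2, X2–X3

Checking the three conditions: (i) the bags cover all of {a, b, c, d, e}; (ii) for each edge, some bag contains both endpoints; (iii) the bags containing any fixed vertex form a subtree. All hold, so the decomposition is valid with width 3 − 1 = 2.

Yes; width 2.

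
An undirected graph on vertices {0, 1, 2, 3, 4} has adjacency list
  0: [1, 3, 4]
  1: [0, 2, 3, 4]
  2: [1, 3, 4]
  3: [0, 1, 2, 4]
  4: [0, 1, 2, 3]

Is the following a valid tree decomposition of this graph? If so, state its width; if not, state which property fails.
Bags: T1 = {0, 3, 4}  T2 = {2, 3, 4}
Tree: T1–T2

A tree decomposition must satisfy three properties: every vertex lies in some bag; for every edge, both endpoints lie together in some bag; and for every vertex, the bags containing it form a connected subtree. Here vertex 1 appears in no bag, so the decomposition is invalid.

No — vertex 1 appears in no bag.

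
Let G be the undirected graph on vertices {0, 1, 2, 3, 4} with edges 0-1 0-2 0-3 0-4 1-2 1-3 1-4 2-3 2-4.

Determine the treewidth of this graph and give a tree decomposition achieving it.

Each bag holds 4 vertices, so the decomposition has width 3, which upper-bounds the treewidth. For the lower bound, the 4 vertices {0, 1, 2, 3} are pairwise adjacent, and any tree decomposition puts a clique entirely inside one bag — forcing width ≥ 3. Therefore the treewidth is 3.

Treewidth 3.
One optimal decomposition is:
Bags: B1 = {0, 1, 2, 4}  B2 = {0, 1, 2, 3}
Tree: B1–B2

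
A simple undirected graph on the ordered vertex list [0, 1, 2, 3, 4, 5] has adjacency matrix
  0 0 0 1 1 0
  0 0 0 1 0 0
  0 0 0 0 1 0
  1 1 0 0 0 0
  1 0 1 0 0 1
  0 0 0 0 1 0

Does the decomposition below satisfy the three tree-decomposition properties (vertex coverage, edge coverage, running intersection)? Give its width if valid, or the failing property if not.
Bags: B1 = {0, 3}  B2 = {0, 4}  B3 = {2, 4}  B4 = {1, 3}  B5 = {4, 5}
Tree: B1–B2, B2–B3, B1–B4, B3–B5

Every vertex of G appears in some bag (union = {0, 1, 2, 3, 4, 5}); every edge is covered by a bag; and for each vertex v the set of bags containing v is connected in the bag tree. The decomposition is therefore valid. The largest bag has 2 vertices, so the width is 1.

Yes; width 1.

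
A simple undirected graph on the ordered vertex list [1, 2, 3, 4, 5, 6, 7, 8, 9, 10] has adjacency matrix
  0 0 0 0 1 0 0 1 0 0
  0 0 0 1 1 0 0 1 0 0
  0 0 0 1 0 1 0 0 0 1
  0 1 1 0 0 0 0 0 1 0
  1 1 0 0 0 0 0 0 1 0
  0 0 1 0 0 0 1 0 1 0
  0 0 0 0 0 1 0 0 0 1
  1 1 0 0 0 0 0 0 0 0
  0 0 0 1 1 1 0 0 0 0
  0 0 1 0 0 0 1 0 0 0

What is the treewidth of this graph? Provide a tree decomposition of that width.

Treewidth 2.
Bags: B1 = {1, 5, 8}  B2 = {2, 5, 8}  B3 = {2, 5, 9}  B4 = {2, 4, 9}  B5 = {4, 6, 9}  B6 = {3, 4, 6}  B7 = {3, 6, 7}  B8 = {3, 7, 10}
Tree: B1–B2, B2–B3, B3–B4, B4–B5, B5–B6, B6–B7, B7–B8

The largest bag has 3 vertices, giving width 2; this decomposition certifies tw(G) ≤ 2. For the lower bound, G contains the cycle 1–8–2–5–1, so G is not a forest; only forests have treewidth ≤ 1, hence tw(G) ≥ 2. Combining the bounds, tw(G) = 2.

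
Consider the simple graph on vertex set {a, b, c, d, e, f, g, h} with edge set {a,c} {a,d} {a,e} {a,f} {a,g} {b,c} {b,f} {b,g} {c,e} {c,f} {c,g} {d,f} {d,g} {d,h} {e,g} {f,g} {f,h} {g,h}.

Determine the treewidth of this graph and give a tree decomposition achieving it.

Treewidth 3.
One such decomposition:
Bags: B1 = {a, c, e, g}  B2 = {a, c, f, g}  B3 = {a, d, f, g}  B4 = {d, f, g, h}  B5 = {b, c, f, g}
Tree: B1–B2, B2–B3, B3–B4, B2–B5

Every bag has size at most 4, so the width is 4 − 1 = 3 and tw(G) ≤ 3. For the lower bound, the 4 vertices {a, c, e, g} are pairwise adjacent, and any tree decomposition puts a clique entirely inside one bag — forcing width ≥ 3. Therefore the treewidth is 3.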